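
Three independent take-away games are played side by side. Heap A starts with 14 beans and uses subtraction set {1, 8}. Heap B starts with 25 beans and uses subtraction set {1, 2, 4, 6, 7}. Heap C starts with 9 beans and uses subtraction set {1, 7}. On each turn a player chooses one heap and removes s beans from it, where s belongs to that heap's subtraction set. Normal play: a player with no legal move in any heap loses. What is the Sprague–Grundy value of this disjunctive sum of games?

Heap A, S = {1, 8}:
n :  0  1  2  3  4  5  6  7  8  9 10 11 12 13 14
G :  0  1  0  1  0  1  0  1  2  0  1  0  1  0  1
G_A(14) = 1.
Heap B, S = {1, 2, 4, 6, 7}:
G(0) = 0
G(1) = mex{0} = 1
G(2) = mex{1,0} = 2
G(3) = mex{2,1} = 0
G(4) = mex{0,2,0} = 1
G(5) = mex{1,0,1} = 2
G(6) = mex{2,1,2,0} = 3
G(7) = mex{3,2,0,1,0} = 4
G(8) = mex{4,3,1,2,1} = 0
G(9) = mex{0,4,2,0,2} = 1
G(10) = mex{1,0,3,1,0} = 2
G(11) = mex{2,1,4,2,1} = 0
G(12) = mex{0,2,0,3,2} = 1
G(13) = mex{1,0,1,4,3} = 2
G(14) = mex{2,1,2,0,4} = 3
G(15) = mex{3,2,0,1,0} = 4
G(16) = mex{4,3,1,2,1} = 0
G(17) = mex{0,4,2,0,2} = 1
G(18) = mex{1,0,3,1,0} = 2
G(19) = mex{2,1,4,2,1} = 0
G(20) = mex{0,2,0,3,2} = 1
G(21) = mex{1,0,1,4,3} = 2
G(22) = mex{2,1,2,0,4} = 3
G(23) = mex{3,2,0,1,0} = 4
G(24) = mex{4,3,1,2,1} = 0
G(25) = mex{0,4,2,0,2} = 1
G_B(25) = 1.
Heap C, S = {1, 7}:
n : 0 1 2 3 4 5 6 7 8 9
G : 0 1 0 1 0 1 0 1 0 1
G_C(9) = 1.
Combined Grundy value = 1 ⊕ 1 ⊕ 1 = 1.

1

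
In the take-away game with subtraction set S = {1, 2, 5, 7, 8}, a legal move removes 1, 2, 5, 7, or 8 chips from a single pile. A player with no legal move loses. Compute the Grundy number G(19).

1

G(0) = 0
G(1) = mex{0} = 1
G(2) = mex{1,0} = 2
G(3) = mex{2,1} = 0
G(4) = mex{0,2} = 1
G(5) = mex{1,0,0} = 2
G(6) = mex{2,1,1} = 0
G(7) = mex{0,2,2,0} = 1
G(8) = mex{1,0,0,1,0} = 2
G(9) = mex{2,1,1,2,1} = 0
G(10) = mex{0,2,2,0,2} = 1
G(11) = mex{1,0,0,1,0} = 2
G(12) = mex{2,1,1,2,1} = 0
G(13) = mex{0,2,2,0,2} = 1
G(14) = mex{1,0,0,1,0} = 2
G(15) = mex{2,1,1,2,1} = 0
G(16) = mex{0,2,2,0,2} = 1
G(17) = mex{1,0,0,1,0} = 2
G(18) = mex{2,1,1,2,1} = 0
G(19) = mex{0,2,2,0,2} = 1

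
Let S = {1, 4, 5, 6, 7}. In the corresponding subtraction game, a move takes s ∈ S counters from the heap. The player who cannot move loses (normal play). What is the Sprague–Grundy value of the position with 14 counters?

G(0) = 0
G(1) = mex{0} = 1
G(2) = mex{1} = 0
G(3) = mex{0} = 1
G(4) = mex{1,0} = 2
G(5) = mex{2,1,0} = 3
G(6) = mex{3,0,1,0} = 2
G(7) = mex{2,1,0,1,0} = 3
G(8) = mex{3,2,1,0,1} = 4
G(9) = mex{4,3,2,1,0} = 5
G(10) = mex{5,2,3,2,1} = 0
G(11) = mex{0,3,2,3,2} = 1
G(12) = mex{1,4,3,2,3} = 0
G(13) = mex{0,5,4,3,2} = 1
G(14) = mex{1,0,5,4,3} = 2

2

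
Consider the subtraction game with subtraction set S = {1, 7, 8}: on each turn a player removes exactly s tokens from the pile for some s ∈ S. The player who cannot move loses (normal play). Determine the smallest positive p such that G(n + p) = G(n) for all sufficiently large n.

G(0) = 0
G(1) = mex{0} = 1
G(2) = mex{1} = 0
G(3) = mex{0} = 1
G(4) = mex{1} = 0
G(5) = mex{0} = 1
G(6) = mex{1} = 0
G(7) = mex{0,0} = 1
G(8) = mex{1,1,0} = 2
G(9) = mex{2,0,1} = 3
G(10) = mex{3,1,0} = 2
G(11) = mex{2,0,1} = 3
G(12) = mex{3,1,0} = 2
G(13) = mex{2,0,1} = 3
G(14) = mex{3,1,0} = 2
G(15) = mex{2,2,1} = 0
G(16) = mex{0,3,2} = 1
G(17) = mex{1,2,3} = 0
G(18) = mex{0,3,2} = 1
G(19) = mex{1,2,3} = 0
G(20) = mex{0,3,2} = 1
G(21) = mex{1,2,3} = 0
G(22) = mex{0,0,2} = 1
G(23) = mex{1,1,0} = 2
G(24) = mex{2,0,1} = 3
G(25) = mex{3,1,0} = 2
G(26) = mex{2,0,1} = 3
G(27) = mex{3,1,0} = 2
G(28) = mex{2,0,1} = 3
G(29) = mex{3,1,0} = 2
G(30) = mex{2,2,1} = 0
G(31) = mex{0,3,2} = 1
G(n+15) = G(n) holds for n = 0,…,7 (a full window of length max(S) = 8), so the sequence is purely periodic with period 15.

15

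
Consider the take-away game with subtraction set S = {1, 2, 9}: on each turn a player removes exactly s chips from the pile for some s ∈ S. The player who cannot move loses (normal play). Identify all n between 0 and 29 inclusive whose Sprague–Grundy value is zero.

0, 3, 6, 10, 13, 16, 20, 23, 26

G(0) = 0
G(1) = mex{0} = 1
G(2) = mex{1,0} = 2
G(3) = mex{2,1} = 0
G(4) = mex{0,2} = 1
G(5) = mex{1,0} = 2
G(6) = mex{2,1} = 0
G(7) = mex{0,2} = 1
G(8) = mex{1,0} = 2
G(9) = mex{2,1,0} = 3
G(10) = mex{3,2,1} = 0
G(11) = mex{0,3,2} = 1
G(12) = mex{1,0,0} = 2
G(13) = mex{2,1,1} = 0
G(14) = mex{0,2,2} = 1
G(15) = mex{1,0,0} = 2
G(16) = mex{2,1,1} = 0
G(17) = mex{0,2,2} = 1
G(18) = mex{1,0,3} = 2
G(19) = mex{2,1,0} = 3
G(20) = mex{3,2,1} = 0
G(21) = mex{0,3,2} = 1
G(22) = mex{1,0,0} = 2
G(23) = mex{2,1,1} = 0
G(24) = mex{0,2,2} = 1
G(25) = mex{1,0,0} = 2
G(26) = mex{2,1,1} = 0
G(27) = mex{0,2,2} = 1
G(28) = mex{1,0,3} = 2
G(29) = mex{2,1,0} = 3
P-positions are exactly the n with G(n) = 0.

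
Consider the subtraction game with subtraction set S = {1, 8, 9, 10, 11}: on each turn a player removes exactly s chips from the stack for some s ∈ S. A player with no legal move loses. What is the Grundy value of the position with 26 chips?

n :  0  1  2  3  4  5  6  7  8  9 10 11 12 13 14 15 16 17 18 19 20 21 22 23 24 25 26
G :  0  1  0  1  0  1  0  1  2  3  2  3  2  3  2  3  4  5  0  1  0  1  0  1  0  1  2

2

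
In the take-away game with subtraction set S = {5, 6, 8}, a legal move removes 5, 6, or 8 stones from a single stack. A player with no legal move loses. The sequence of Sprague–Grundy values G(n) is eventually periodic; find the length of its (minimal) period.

13

G(0) = 0
G(1) = mex{} = 0
G(2) = mex{} = 0
G(3) = mex{} = 0
G(4) = mex{} = 0
G(5) = mex{0} = 1
G(6) = mex{0,0} = 1
G(7) = mex{0,0} = 1
G(8) = mex{0,0,0} = 1
G(9) = mex{0,0,0} = 1
G(10) = mex{1,0,0} = 2
G(11) = mex{1,1,0} = 2
G(12) = mex{1,1,0} = 2
G(13) = mex{1,1,1} = 0
G(14) = mex{1,1,1} = 0
G(15) = mex{2,1,1} = 0
G(16) = mex{2,2,1} = 0
G(17) = mex{2,2,1} = 0
G(18) = mex{0,2,2} = 1
G(19) = mex{0,0,2} = 1
G(20) = mex{0,0,2} = 1
G(21) = mex{0,0,0} = 1
G(22) = mex{0,0,0} = 1
G(23) = mex{1,0,0} = 2
G(24) = mex{1,1,0} = 2
G(25) = mex{1,1,0} = 2
G(26) = mex{1,1,1} = 0
G(27) = mex{1,1,1} = 0
G(n+13) = G(n) holds for n = 0,…,7 (a full window of length max(S) = 8), so the sequence is purely periodic with period 13.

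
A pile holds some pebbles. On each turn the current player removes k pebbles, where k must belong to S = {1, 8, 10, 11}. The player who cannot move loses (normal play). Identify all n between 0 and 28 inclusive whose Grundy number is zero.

0, 2, 4, 6, 9, 18, 21, 23, 25, 27

n :  0  1  2  3  4  5  6  7  8  9 10 11 12 13 14 15 16 17 18 19 20 21 22 23 24 25 26 27 28
G :  0  1  0  1  0  1  0  1  2  0  1  2  3  2  3  2  3  2  0  1  2  0  1  0  1  0  1  0  1
P-positions are exactly the n with G(n) = 0.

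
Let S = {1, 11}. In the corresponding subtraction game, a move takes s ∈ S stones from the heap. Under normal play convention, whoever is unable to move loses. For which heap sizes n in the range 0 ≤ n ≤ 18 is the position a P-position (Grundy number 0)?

G(0) = 0
G(1) = mex{0} = 1
G(2) = mex{1} = 0
G(3) = mex{0} = 1
G(4) = mex{1} = 0
G(5) = mex{0} = 1
G(6) = mex{1} = 0
G(7) = mex{0} = 1
G(8) = mex{1} = 0
G(9) = mex{0} = 1
G(10) = mex{1} = 0
G(11) = mex{0,0} = 1
G(12) = mex{1,1} = 0
G(13) = mex{0,0} = 1
G(14) = mex{1,1} = 0
G(15) = mex{0,0} = 1
G(16) = mex{1,1} = 0
G(17) = mex{0,0} = 1
G(18) = mex{1,1} = 0
P-positions are exactly the n with G(n) = 0.

0, 2, 4, 6, 8, 10, 12, 14, 16, 18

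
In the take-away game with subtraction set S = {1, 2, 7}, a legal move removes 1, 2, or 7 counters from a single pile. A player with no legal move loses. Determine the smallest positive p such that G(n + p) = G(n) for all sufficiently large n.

n :  0  1  2  3  4  5  6  7  8  9 10 11 12 13 14
G :  0  1  2  0  1  2  0  1  2  0  1  2  0  1  2
G(n+3) = G(n) holds for n = 0,…,6 (a full window of length max(S) = 7), so the sequence is purely periodic with period 3.

3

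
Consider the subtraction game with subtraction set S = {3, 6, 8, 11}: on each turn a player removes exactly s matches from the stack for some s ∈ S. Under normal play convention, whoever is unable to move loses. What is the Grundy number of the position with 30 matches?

n :  0  1  2  3  4  5  6  7  8  9 10 11 12 13 14 15 16 17 18 19 20 21 22 23 24 25 26 27 28 29 30
G :  0  0  0  1  1  1  2  2  2  3  3  3  4  4  0  0  0  1  1  1  2  2  2  3  3  3  4  4  0  0  0

0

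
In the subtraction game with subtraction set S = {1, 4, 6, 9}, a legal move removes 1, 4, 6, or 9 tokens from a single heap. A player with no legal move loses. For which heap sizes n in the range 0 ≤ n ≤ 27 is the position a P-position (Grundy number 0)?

n :  0  1  2  3  4  5  6  7  8  9 10 11 12 13 14 15 16 17 18 19 20 21 22 23 24 25 26 27
G :  0  1  0  1  2  0  1  0  1  2  0  1  0  1  2  0  1  0  1  2  0  1  0  1  2  0  1  0
P-positions are exactly the n with G(n) = 0.

0, 2, 5, 7, 10, 12, 15, 17, 20, 22, 25, 27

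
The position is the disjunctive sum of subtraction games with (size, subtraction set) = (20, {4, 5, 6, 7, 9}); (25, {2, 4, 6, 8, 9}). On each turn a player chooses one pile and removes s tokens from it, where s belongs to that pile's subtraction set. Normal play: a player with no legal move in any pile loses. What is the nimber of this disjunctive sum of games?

0

Pile A, S = {4, 5, 6, 7, 9}:
G(0) = 0
G(1) = mex{} = 0
G(2) = mex{} = 0
G(3) = mex{} = 0
G(4) = mex{0} = 1
G(5) = mex{0,0} = 1
G(6) = mex{0,0,0} = 1
G(7) = mex{0,0,0,0} = 1
G(8) = mex{1,0,0,0} = 2
G(9) = mex{1,1,0,0,0} = 2
G(10) = mex{1,1,1,0,0} = 2
G(11) = mex{1,1,1,1,0} = 2
G(12) = mex{2,1,1,1,0} = 3
G(13) = mex{2,2,1,1,1} = 0
G(14) = mex{2,2,2,1,1} = 0
G(15) = mex{2,2,2,2,1} = 0
G(16) = mex{3,2,2,2,1} = 0
G(17) = mex{0,3,2,2,2} = 1
G(18) = mex{0,0,3,2,2} = 1
G(19) = mex{0,0,0,3,2} = 1
G(20) = mex{0,0,0,0,2} = 1
G_A(20) = 1.
Pile B, S = {2, 4, 6, 8, 9}:
n :  0  1  2  3  4  5  6  7  8  9 10 11 12 13 14 15 16 17 18 19 20 21 22 23 24 25
G :  0  0  1  1  2  2  3  3  4  4  5  0  0  1  1  2  2  3  3  4  4  5  0  0  1  1
G_B(25) = 1.
Combined Grundy value = 1 ⊕ 1 = 0.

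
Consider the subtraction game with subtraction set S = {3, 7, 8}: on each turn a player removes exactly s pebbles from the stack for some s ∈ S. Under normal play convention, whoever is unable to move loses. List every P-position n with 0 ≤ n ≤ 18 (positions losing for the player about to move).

0, 1, 2, 6, 11, 12, 16, 17

n :  0  1  2  3  4  5  6  7  8  9 10 11 12 13 14 15 16 17 18
G :  0  0  0  1  1  1  0  2  2  1  3  0  0  2  1  1  0  0  2
P-positions are exactly the n with G(n) = 0.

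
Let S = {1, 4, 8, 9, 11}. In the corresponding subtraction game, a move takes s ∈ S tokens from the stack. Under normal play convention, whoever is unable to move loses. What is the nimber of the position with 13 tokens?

1

n :  0  1  2  3  4  5  6  7  8  9 10 11 12 13
G :  0  1  0  1  2  0  1  0  1  2  3  2  0  1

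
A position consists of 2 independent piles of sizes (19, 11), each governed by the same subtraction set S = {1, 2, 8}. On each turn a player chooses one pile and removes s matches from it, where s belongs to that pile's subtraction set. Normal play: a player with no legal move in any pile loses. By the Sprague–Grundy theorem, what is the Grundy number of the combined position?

3

All piles use S = {1, 2, 8}:
G(0) = 0
G(1) = mex{0} = 1
G(2) = mex{1,0} = 2
G(3) = mex{2,1} = 0
G(4) = mex{0,2} = 1
G(5) = mex{1,0} = 2
G(6) = mex{2,1} = 0
G(7) = mex{0,2} = 1
G(8) = mex{1,0,0} = 2
G(9) = mex{2,1,1} = 0
G(10) = mex{0,2,2} = 1
G(11) = mex{1,0,0} = 2
G(12) = mex{2,1,1} = 0
G(13) = mex{0,2,2} = 1
G(14) = mex{1,0,0} = 2
G(15) = mex{2,1,1} = 0
G(16) = mex{0,2,2} = 1
G(17) = mex{1,0,0} = 2
G(18) = mex{2,1,1} = 0
G(19) = mex{0,2,2} = 1
Pile A: G(19) = 1.
Pile B: G(11) = 2.
Combined Grundy value = 1 ⊕ 2 = 3.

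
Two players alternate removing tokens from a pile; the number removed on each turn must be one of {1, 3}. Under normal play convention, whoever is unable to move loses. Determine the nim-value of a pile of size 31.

1

G(0) = 0
G(1) = mex{0} = 1
G(2) = mex{1} = 0
G(3) = mex{0,0} = 1
G(4) = mex{1,1} = 0
G(5) = mex{0,0} = 1
G(6) = mex{1,1} = 0
G(7) = mex{0,0} = 1
G(8) = mex{1,1} = 0
G(9) = mex{0,0} = 1
G(10) = mex{1,1} = 0
G(11) = mex{0,0} = 1
G(12) = mex{1,1} = 0
G(13) = mex{0,0} = 1
G(14) = mex{1,1} = 0
G(15) = mex{0,0} = 1
G(16) = mex{1,1} = 0
G(17) = mex{0,0} = 1
G(18) = mex{1,1} = 0
G(19) = mex{0,0} = 1
G(20) = mex{1,1} = 0
G(21) = mex{0,0} = 1
G(22) = mex{1,1} = 0
G(23) = mex{0,0} = 1
G(24) = mex{1,1} = 0
G(25) = mex{0,0} = 1
G(26) = mex{1,1} = 0
G(27) = mex{0,0} = 1
G(28) = mex{1,1} = 0
G(29) = mex{0,0} = 1
G(30) = mex{1,1} = 0
G(31) = mex{0,0} = 1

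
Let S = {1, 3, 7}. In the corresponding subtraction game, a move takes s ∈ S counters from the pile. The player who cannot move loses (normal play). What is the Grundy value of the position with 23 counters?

1

G(0) = 0
G(1) = mex{0} = 1
G(2) = mex{1} = 0
G(3) = mex{0,0} = 1
G(4) = mex{1,1} = 0
G(5) = mex{0,0} = 1
G(6) = mex{1,1} = 0
G(7) = mex{0,0,0} = 1
G(8) = mex{1,1,1} = 0
G(9) = mex{0,0,0} = 1
G(10) = mex{1,1,1} = 0
G(11) = mex{0,0,0} = 1
G(12) = mex{1,1,1} = 0
G(13) = mex{0,0,0} = 1
G(14) = mex{1,1,1} = 0
G(15) = mex{0,0,0} = 1
G(16) = mex{1,1,1} = 0
G(17) = mex{0,0,0} = 1
G(18) = mex{1,1,1} = 0
G(19) = mex{0,0,0} = 1
G(20) = mex{1,1,1} = 0
G(21) = mex{0,0,0} = 1
G(22) = mex{1,1,1} = 0
G(23) = mex{0,0,0} = 1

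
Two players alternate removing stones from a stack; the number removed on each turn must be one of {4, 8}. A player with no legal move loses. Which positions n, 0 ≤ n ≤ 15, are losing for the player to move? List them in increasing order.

0, 1, 2, 3, 12, 13, 14, 15

n :  0  1  2  3  4  5  6  7  8  9 10 11 12 13 14 15
G :  0  0  0  0  1  1  1  1  2  2  2  2  0  0  0  0
P-positions are exactly the n with G(n) = 0.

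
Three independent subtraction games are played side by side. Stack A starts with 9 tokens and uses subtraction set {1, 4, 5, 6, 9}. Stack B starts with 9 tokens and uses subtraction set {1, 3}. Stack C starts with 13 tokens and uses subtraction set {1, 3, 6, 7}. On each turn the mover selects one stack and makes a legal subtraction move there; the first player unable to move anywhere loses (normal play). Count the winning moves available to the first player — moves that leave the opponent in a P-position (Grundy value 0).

Stack A, S = {1, 4, 5, 6, 9}:
n : 0 1 2 3 4 5 6 7 8 9
G : 0 1 0 1 2 3 2 3 4 5
G_A(9) = 5.
Stack B, S = {1, 3}:
G(0) = 0
G(1) = mex{0} = 1
G(2) = mex{1} = 0
G(3) = mex{0,0} = 1
G(4) = mex{1,1} = 0
G(5) = mex{0,0} = 1
G(6) = mex{1,1} = 0
G(7) = mex{0,0} = 1
G(8) = mex{1,1} = 0
G(9) = mex{0,0} = 1
G_B(9) = 1.
Stack C, S = {1, 3, 6, 7}:
n :  0  1  2  3  4  5  6  7  8  9 10 11 12 13
G :  0  1  0  1  0  1  2  3  2  3  2  3  0  1
G_C(13) = 1.
Combined Grundy value = 5 ⊕ 1 ⊕ 1 = 5.
A winning move leaves total XOR = 0, i.e. changes one component's Grundy value g to g ⊕ X where X is the current total.
Stack A: need g' = 5⊕5 = 0. Options: 9−1→G=4, 9−4→G=3, 9−5→G=2, 9−6→G=1, 9−9→G=0. Hits: 1.
Stack B: need g' = 1⊕5 = 4. Options: 9−1→G=0, 9−3→G=0. Hits: 0.
Stack C: need g' = 1⊕5 = 4. Options: 13−1→G=0, 13−3→G=2, 13−6→G=3, 13−7→G=2. Hits: 0.

1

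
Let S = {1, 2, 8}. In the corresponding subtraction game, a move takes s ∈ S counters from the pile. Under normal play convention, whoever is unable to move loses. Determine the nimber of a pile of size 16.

G(0) = 0
G(1) = mex{0} = 1
G(2) = mex{1,0} = 2
G(3) = mex{2,1} = 0
G(4) = mex{0,2} = 1
G(5) = mex{1,0} = 2
G(6) = mex{2,1} = 0
G(7) = mex{0,2} = 1
G(8) = mex{1,0,0} = 2
G(9) = mex{2,1,1} = 0
G(10) = mex{0,2,2} = 1
G(11) = mex{1,0,0} = 2
G(12) = mex{2,1,1} = 0
G(13) = mex{0,2,2} = 1
G(14) = mex{1,0,0} = 2
G(15) = mex{2,1,1} = 0
G(16) = mex{0,2,2} = 1

1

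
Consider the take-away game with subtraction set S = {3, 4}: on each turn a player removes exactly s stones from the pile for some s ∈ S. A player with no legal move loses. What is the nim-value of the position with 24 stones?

1

G(0) = 0
G(1) = mex{} = 0
G(2) = mex{} = 0
G(3) = mex{0} = 1
G(4) = mex{0,0} = 1
G(5) = mex{0,0} = 1
G(6) = mex{1,0} = 2
G(7) = mex{1,1} = 0
G(8) = mex{1,1} = 0
G(9) = mex{2,1} = 0
G(10) = mex{0,2} = 1
G(11) = mex{0,0} = 1
G(12) = mex{0,0} = 1
G(13) = mex{1,0} = 2
G(14) = mex{1,1} = 0
G(15) = mex{1,1} = 0
G(16) = mex{2,1} = 0
G(17) = mex{0,2} = 1
G(18) = mex{0,0} = 1
G(19) = mex{0,0} = 1
G(20) = mex{1,0} = 2
G(21) = mex{1,1} = 0
G(22) = mex{1,1} = 0
G(23) = mex{2,1} = 0
G(24) = mex{0,2} = 1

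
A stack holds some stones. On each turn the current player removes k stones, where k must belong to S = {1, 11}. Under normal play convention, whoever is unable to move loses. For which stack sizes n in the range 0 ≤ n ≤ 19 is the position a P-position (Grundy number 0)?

G(0) = 0
G(1) = mex{0} = 1
G(2) = mex{1} = 0
G(3) = mex{0} = 1
G(4) = mex{1} = 0
G(5) = mex{0} = 1
G(6) = mex{1} = 0
G(7) = mex{0} = 1
G(8) = mex{1} = 0
G(9) = mex{0} = 1
G(10) = mex{1} = 0
G(11) = mex{0,0} = 1
G(12) = mex{1,1} = 0
G(13) = mex{0,0} = 1
G(14) = mex{1,1} = 0
G(15) = mex{0,0} = 1
G(16) = mex{1,1} = 0
G(17) = mex{0,0} = 1
G(18) = mex{1,1} = 0
G(19) = mex{0,0} = 1
P-positions are exactly the n with G(n) = 0.

0, 2, 4, 6, 8, 10, 12, 14, 16, 18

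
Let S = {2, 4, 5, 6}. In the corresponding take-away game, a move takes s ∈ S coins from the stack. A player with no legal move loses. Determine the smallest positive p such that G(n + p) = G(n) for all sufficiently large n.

8

n :  0  1  2  3  4  5  6  7  8  9 10 11 12 13 14 15 16 17
G :  0  0  1  1  2  2  3  3  0  0  1  1  2  2  3  3  0  0
G(n+8) = G(n) holds for n = 0,…,5 (a full window of length max(S) = 6), so the sequence is purely periodic with period 8.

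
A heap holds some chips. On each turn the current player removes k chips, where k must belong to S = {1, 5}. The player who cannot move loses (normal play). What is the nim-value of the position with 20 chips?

G(0) = 0
G(1) = mex{0} = 1
G(2) = mex{1} = 0
G(3) = mex{0} = 1
G(4) = mex{1} = 0
G(5) = mex{0,0} = 1
G(6) = mex{1,1} = 0
G(7) = mex{0,0} = 1
G(8) = mex{1,1} = 0
G(9) = mex{0,0} = 1
G(10) = mex{1,1} = 0
G(11) = mex{0,0} = 1
G(12) = mex{1,1} = 0
G(13) = mex{0,0} = 1
G(14) = mex{1,1} = 0
G(15) = mex{0,0} = 1
G(16) = mex{1,1} = 0
G(17) = mex{0,0} = 1
G(18) = mex{1,1} = 0
G(19) = mex{0,0} = 1
G(20) = mex{1,1} = 0

0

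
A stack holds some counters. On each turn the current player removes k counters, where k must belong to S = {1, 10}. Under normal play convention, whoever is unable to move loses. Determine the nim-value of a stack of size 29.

1

G(0) = 0
G(1) = mex{0} = 1
G(2) = mex{1} = 0
G(3) = mex{0} = 1
G(4) = mex{1} = 0
G(5) = mex{0} = 1
G(6) = mex{1} = 0
G(7) = mex{0} = 1
G(8) = mex{1} = 0
G(9) = mex{0} = 1
G(10) = mex{1,0} = 2
G(11) = mex{2,1} = 0
G(12) = mex{0,0} = 1
G(13) = mex{1,1} = 0
G(14) = mex{0,0} = 1
G(15) = mex{1,1} = 0
G(16) = mex{0,0} = 1
G(17) = mex{1,1} = 0
G(18) = mex{0,0} = 1
G(19) = mex{1,1} = 0
G(20) = mex{0,2} = 1
G(21) = mex{1,0} = 2
G(22) = mex{2,1} = 0
G(23) = mex{0,0} = 1
G(24) = mex{1,1} = 0
G(25) = mex{0,0} = 1
G(26) = mex{1,1} = 0
G(27) = mex{0,0} = 1
G(28) = mex{1,1} = 0
G(29) = mex{0,0} = 1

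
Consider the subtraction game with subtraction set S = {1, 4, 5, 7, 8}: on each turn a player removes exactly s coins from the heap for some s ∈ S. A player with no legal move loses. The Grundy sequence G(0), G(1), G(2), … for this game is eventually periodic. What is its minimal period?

n :  0  1  2  3  4  5  6  7  8  9 10 11 12 13 14 15 16 17 18 19 20 21 22 23
G :  0  1  0  1  2  3  2  3  4  5  4  0  1  0  1  2  3  2  3  4  5  4  0  1
G(n+11) = G(n) holds for n = 0,…,7 (a full window of length max(S) = 8), so the sequence is purely periodic with period 11.

11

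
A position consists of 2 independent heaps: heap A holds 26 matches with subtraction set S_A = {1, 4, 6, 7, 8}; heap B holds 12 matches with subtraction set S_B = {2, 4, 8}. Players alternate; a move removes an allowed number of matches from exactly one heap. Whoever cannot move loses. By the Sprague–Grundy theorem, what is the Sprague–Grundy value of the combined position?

5

Heap A, S = {1, 4, 6, 7, 8}:
G(0) = 0
G(1) = mex{0} = 1
G(2) = mex{1} = 0
G(3) = mex{0} = 1
G(4) = mex{1,0} = 2
G(5) = mex{2,1} = 0
G(6) = mex{0,0,0} = 1
G(7) = mex{1,1,1,0} = 2
G(8) = mex{2,2,0,1,0} = 3
G(9) = mex{3,0,1,0,1} = 2
G(10) = mex{2,1,2,1,0} = 3
G(11) = mex{3,2,0,2,1} = 4
G(12) = mex{4,3,1,0,2} = 5
G(13) = mex{5,2,2,1,0} = 3
G(14) = mex{3,3,3,2,1} = 0
G(15) = mex{0,4,2,3,2} = 1
G(16) = mex{1,5,3,2,3} = 0
G(17) = mex{0,3,4,3,2} = 1
G(18) = mex{1,0,5,4,3} = 2
G(19) = mex{2,1,3,5,4} = 0
G(20) = mex{0,0,0,3,5} = 1
G(21) = mex{1,1,1,0,3} = 2
G(22) = mex{2,2,0,1,0} = 3
G(23) = mex{3,0,1,0,1} = 2
G(24) = mex{2,1,2,1,0} = 3
G(25) = mex{3,2,0,2,1} = 4
G(26) = mex{4,3,1,0,2} = 5
G_A(26) = 5.
Heap B, S = {2, 4, 8}:
G(0) = 0
G(1) = mex{} = 0
G(2) = mex{0} = 1
G(3) = mex{0} = 1
G(4) = mex{1,0} = 2
G(5) = mex{1,0} = 2
G(6) = mex{2,1} = 0
G(7) = mex{2,1} = 0
G(8) = mex{0,2,0} = 1
G(9) = mex{0,2,0} = 1
G(10) = mex{1,0,1} = 2
G(11) = mex{1,0,1} = 2
G(12) = mex{2,1,2} = 0
G_B(12) = 0.
Combined Grundy value = 5 ⊕ 0 = 5.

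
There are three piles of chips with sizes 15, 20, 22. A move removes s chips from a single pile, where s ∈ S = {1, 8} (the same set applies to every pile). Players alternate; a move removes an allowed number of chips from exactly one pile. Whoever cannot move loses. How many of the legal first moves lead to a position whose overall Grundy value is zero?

0

All piles use S = {1, 8}:
n :  0  1  2  3  4  5  6  7  8  9 10 11 12 13 14 15 16 17 18 19 20 21 22
G :  0  1  0  1  0  1  0  1  2  0  1  0  1  0  1  0  1  2  0  1  0  1  0
Pile A: G(15) = 0.
Pile B: G(20) = 0.
Pile C: G(22) = 0.
Combined Grundy value = 0 ⊕ 0 ⊕ 0 = 0.
A winning move leaves total XOR = 0, i.e. changes one component's Grundy value g to g ⊕ X where X is the current total.
Pile A: target g' = 0⊕0 = 0, but every legal move changes the Grundy value (mex property), so 0 moves.
Pile B: target g' = 0⊕0 = 0, but every legal move changes the Grundy value (mex property), so 0 moves.
Pile C: target g' = 0⊕0 = 0, but every legal move changes the Grundy value (mex property), so 0 moves.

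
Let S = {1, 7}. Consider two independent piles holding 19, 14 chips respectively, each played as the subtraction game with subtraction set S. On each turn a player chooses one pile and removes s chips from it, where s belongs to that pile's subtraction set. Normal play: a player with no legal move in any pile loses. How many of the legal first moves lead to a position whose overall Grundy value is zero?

All piles use S = {1, 7}:
G(0) = 0
G(1) = mex{0} = 1
G(2) = mex{1} = 0
G(3) = mex{0} = 1
G(4) = mex{1} = 0
G(5) = mex{0} = 1
G(6) = mex{1} = 0
G(7) = mex{0,0} = 1
G(8) = mex{1,1} = 0
G(9) = mex{0,0} = 1
G(10) = mex{1,1} = 0
G(11) = mex{0,0} = 1
G(12) = mex{1,1} = 0
G(13) = mex{0,0} = 1
G(14) = mex{1,1} = 0
G(15) = mex{0,0} = 1
G(16) = mex{1,1} = 0
G(17) = mex{0,0} = 1
G(18) = mex{1,1} = 0
G(19) = mex{0,0} = 1
Pile A: G(19) = 1.
Pile B: G(14) = 0.
Combined Grundy value = 1 ⊕ 0 = 1.
A winning move leaves total XOR = 0, i.e. changes one component's Grundy value g to g ⊕ X where X is the current total.
Pile A: need g' = 1⊕1 = 0. Options: 19−1→G=0, 19−7→G=0. Hits: 2.
Pile B: need g' = 0⊕1 = 1. Options: 14−1→G=1, 14−7→G=1. Hits: 2.

4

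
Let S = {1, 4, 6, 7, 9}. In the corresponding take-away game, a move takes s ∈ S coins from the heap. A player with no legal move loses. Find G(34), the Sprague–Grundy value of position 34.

n :  0  1  2  3  4  5  6  7  8  9 10 11 12 13 14 15 16 17 18 19 20 21 22 23 24 25 26 27 28 29 30 31 32 33 34
G :  0  1  0  1  2  0  1  2  3  2  0  1  2  0  1  0  1  2  0  1  2  3  2  0  1  2  0  1  0  1  2  0  1  2  3

3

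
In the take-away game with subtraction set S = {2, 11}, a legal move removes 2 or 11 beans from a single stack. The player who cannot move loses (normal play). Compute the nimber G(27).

0

G(0) = 0
G(1) = mex{} = 0
G(2) = mex{0} = 1
G(3) = mex{0} = 1
G(4) = mex{1} = 0
G(5) = mex{1} = 0
G(6) = mex{0} = 1
G(7) = mex{0} = 1
G(8) = mex{1} = 0
G(9) = mex{1} = 0
G(10) = mex{0} = 1
G(11) = mex{0,0} = 1
G(12) = mex{1,0} = 2
G(13) = mex{1,1} = 0
G(14) = mex{2,1} = 0
G(15) = mex{0,0} = 1
G(16) = mex{0,0} = 1
G(17) = mex{1,1} = 0
G(18) = mex{1,1} = 0
G(19) = mex{0,0} = 1
G(20) = mex{0,0} = 1
G(21) = mex{1,1} = 0
G(22) = mex{1,1} = 0
G(23) = mex{0,2} = 1
G(24) = mex{0,0} = 1
G(25) = mex{1,0} = 2
G(26) = mex{1,1} = 0
G(27) = mex{2,1} = 0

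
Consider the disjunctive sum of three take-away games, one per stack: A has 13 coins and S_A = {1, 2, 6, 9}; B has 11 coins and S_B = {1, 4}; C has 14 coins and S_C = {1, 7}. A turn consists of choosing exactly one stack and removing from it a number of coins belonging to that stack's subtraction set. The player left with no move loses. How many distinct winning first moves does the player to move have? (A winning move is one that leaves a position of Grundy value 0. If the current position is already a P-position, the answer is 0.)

2

Stack A, S = {1, 2, 6, 9}:
n :  0  1  2  3  4  5  6  7  8  9 10 11 12 13
G :  0  1  2  0  1  2  3  0  1  2  0  1  2  3
G_A(13) = 3.
Stack B, S = {1, 4}:
G(0) = 0
G(1) = mex{0} = 1
G(2) = mex{1} = 0
G(3) = mex{0} = 1
G(4) = mex{1,0} = 2
G(5) = mex{2,1} = 0
G(6) = mex{0,0} = 1
G(7) = mex{1,1} = 0
G(8) = mex{0,2} = 1
G(9) = mex{1,0} = 2
G(10) = mex{2,1} = 0
G(11) = mex{0,0} = 1
G_B(11) = 1.
Stack C, S = {1, 7}:
G(0) = 0
G(1) = mex{0} = 1
G(2) = mex{1} = 0
G(3) = mex{0} = 1
G(4) = mex{1} = 0
G(5) = mex{0} = 1
G(6) = mex{1} = 0
G(7) = mex{0,0} = 1
G(8) = mex{1,1} = 0
G(9) = mex{0,0} = 1
G(10) = mex{1,1} = 0
G(11) = mex{0,0} = 1
G(12) = mex{1,1} = 0
G(13) = mex{0,0} = 1
G(14) = mex{1,1} = 0
G_C(14) = 0.
Combined Grundy value = 3 ⊕ 1 ⊕ 0 = 2.
A winning move leaves total XOR = 0, i.e. changes one component's Grundy value g to g ⊕ X where X is the current total.
Stack A: need g' = 3⊕2 = 1. Options: 13−1→G=2, 13−2→G=1, 13−6→G=0, 13−9→G=1. Hits: 2.
Stack B: need g' = 1⊕2 = 3. Options: 11−1→G=0, 11−4→G=0. Hits: 0.
Stack C: need g' = 0⊕2 = 2. Options: 14−1→G=1, 14−7→G=1. Hits: 0.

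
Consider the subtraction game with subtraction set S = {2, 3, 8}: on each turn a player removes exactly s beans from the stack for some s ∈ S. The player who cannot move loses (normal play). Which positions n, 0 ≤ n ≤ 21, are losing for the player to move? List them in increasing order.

0, 1, 5, 6, 10, 11, 15, 16, 20, 21

G(0) = 0
G(1) = mex{} = 0
G(2) = mex{0} = 1
G(3) = mex{0,0} = 1
G(4) = mex{1,0} = 2
G(5) = mex{1,1} = 0
G(6) = mex{2,1} = 0
G(7) = mex{0,2} = 1
G(8) = mex{0,0,0} = 1
G(9) = mex{1,0,0} = 2
G(10) = mex{1,1,1} = 0
G(11) = mex{2,1,1} = 0
G(12) = mex{0,2,2} = 1
G(13) = mex{0,0,0} = 1
G(14) = mex{1,0,0} = 2
G(15) = mex{1,1,1} = 0
G(16) = mex{2,1,1} = 0
G(17) = mex{0,2,2} = 1
G(18) = mex{0,0,0} = 1
G(19) = mex{1,0,0} = 2
G(20) = mex{1,1,1} = 0
G(21) = mex{2,1,1} = 0
P-positions are exactly the n with G(n) = 0.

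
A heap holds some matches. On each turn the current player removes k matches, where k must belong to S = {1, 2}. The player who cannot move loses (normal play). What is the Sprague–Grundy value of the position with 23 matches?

2

G(0) = 0
G(1) = mex{0} = 1
G(2) = mex{1,0} = 2
G(3) = mex{2,1} = 0
G(4) = mex{0,2} = 1
G(5) = mex{1,0} = 2
G(6) = mex{2,1} = 0
G(7) = mex{0,2} = 1
G(8) = mex{1,0} = 2
G(9) = mex{2,1} = 0
G(10) = mex{0,2} = 1
G(11) = mex{1,0} = 2
G(12) = mex{2,1} = 0
G(13) = mex{0,2} = 1
G(14) = mex{1,0} = 2
G(15) = mex{2,1} = 0
G(16) = mex{0,2} = 1
G(17) = mex{1,0} = 2
G(18) = mex{2,1} = 0
G(19) = mex{0,2} = 1
G(20) = mex{1,0} = 2
G(21) = mex{2,1} = 0
G(22) = mex{0,2} = 1
G(23) = mex{1,0} = 2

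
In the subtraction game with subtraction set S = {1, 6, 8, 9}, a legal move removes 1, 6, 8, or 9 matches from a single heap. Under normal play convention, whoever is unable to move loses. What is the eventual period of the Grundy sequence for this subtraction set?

17

G(0) = 0
G(1) = mex{0} = 1
G(2) = mex{1} = 0
G(3) = mex{0} = 1
G(4) = mex{1} = 0
G(5) = mex{0} = 1
G(6) = mex{1,0} = 2
G(7) = mex{2,1} = 0
G(8) = mex{0,0,0} = 1
G(9) = mex{1,1,1,0} = 2
G(10) = mex{2,0,0,1} = 3
G(11) = mex{3,1,1,0} = 2
G(12) = mex{2,2,0,1} = 3
G(13) = mex{3,0,1,0} = 2
G(14) = mex{2,1,2,1} = 0
G(15) = mex{0,2,0,2} = 1
G(16) = mex{1,3,1,0} = 2
G(17) = mex{2,2,2,1} = 0
G(18) = mex{0,3,3,2} = 1
G(19) = mex{1,2,2,3} = 0
G(20) = mex{0,0,3,2} = 1
G(21) = mex{1,1,2,3} = 0
G(22) = mex{0,2,0,2} = 1
G(23) = mex{1,0,1,0} = 2
G(24) = mex{2,1,2,1} = 0
G(25) = mex{0,0,0,2} = 1
G(26) = mex{1,1,1,0} = 2
G(27) = mex{2,0,0,1} = 3
G(28) = mex{3,1,1,0} = 2
G(29) = mex{2,2,0,1} = 3
G(30) = mex{3,0,1,0} = 2
G(31) = mex{2,1,2,1} = 0
G(32) = mex{0,2,0,2} = 1
G(33) = mex{1,3,1,0} = 2
G(34) = mex{2,2,2,1} = 0
G(35) = mex{0,3,3,2} = 1
G(n+17) = G(n) holds for n = 0,…,8 (a full window of length max(S) = 9), so the sequence is purely periodic with period 17.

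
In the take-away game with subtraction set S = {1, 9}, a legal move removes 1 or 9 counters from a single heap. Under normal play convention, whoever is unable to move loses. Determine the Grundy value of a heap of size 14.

0

G(0) = 0
G(1) = mex{0} = 1
G(2) = mex{1} = 0
G(3) = mex{0} = 1
G(4) = mex{1} = 0
G(5) = mex{0} = 1
G(6) = mex{1} = 0
G(7) = mex{0} = 1
G(8) = mex{1} = 0
G(9) = mex{0,0} = 1
G(10) = mex{1,1} = 0
G(11) = mex{0,0} = 1
G(12) = mex{1,1} = 0
G(13) = mex{0,0} = 1
G(14) = mex{1,1} = 0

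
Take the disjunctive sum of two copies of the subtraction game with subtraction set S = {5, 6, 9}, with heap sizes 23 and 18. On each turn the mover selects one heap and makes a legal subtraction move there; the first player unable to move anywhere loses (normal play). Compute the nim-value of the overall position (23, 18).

All heaps use S = {5, 6, 9}:
n :  0  1  2  3  4  5  6  7  8  9 10 11 12 13 14 15 16 17 18 19 20 21 22 23
G :  0  0  0  0  0  1  1  1  1  1  2  2  2  2  0  0  0  0  0  1  1  1  1  1
Heap A: G(23) = 1.
Heap B: G(18) = 0.
Combined Grundy value = 1 ⊕ 0 = 1.

1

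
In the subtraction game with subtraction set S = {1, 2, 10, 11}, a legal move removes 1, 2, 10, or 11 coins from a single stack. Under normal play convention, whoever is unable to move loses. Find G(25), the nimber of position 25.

n :  0  1  2  3  4  5  6  7  8  9 10 11 12 13 14 15 16 17 18 19 20 21 22 23 24 25
G :  0  1  2  0  1  2  0  1  2  0  1  2  0  1  2  0  1  2  0  1  2  0  1  2  0  1

1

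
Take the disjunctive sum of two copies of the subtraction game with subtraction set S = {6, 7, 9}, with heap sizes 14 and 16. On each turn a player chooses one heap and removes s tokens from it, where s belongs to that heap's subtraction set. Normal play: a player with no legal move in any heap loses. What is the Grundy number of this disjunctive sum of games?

2

All heaps use S = {6, 7, 9}:
G(0) = 0
G(1) = mex{} = 0
G(2) = mex{} = 0
G(3) = mex{} = 0
G(4) = mex{} = 0
G(5) = mex{} = 0
G(6) = mex{0} = 1
G(7) = mex{0,0} = 1
G(8) = mex{0,0} = 1
G(9) = mex{0,0,0} = 1
G(10) = mex{0,0,0} = 1
G(11) = mex{0,0,0} = 1
G(12) = mex{1,0,0} = 2
G(13) = mex{1,1,0} = 2
G(14) = mex{1,1,0} = 2
G(15) = mex{1,1,1} = 0
G(16) = mex{1,1,1} = 0
Heap A: G(14) = 2.
Heap B: G(16) = 0.
Combined Grundy value = 2 ⊕ 0 = 2.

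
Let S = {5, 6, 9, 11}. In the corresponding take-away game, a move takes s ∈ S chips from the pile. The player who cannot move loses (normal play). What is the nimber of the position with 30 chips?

n :  0  1  2  3  4  5  6  7  8  9 10 11 12 13 14 15 16 17 18 19 20 21 22 23 24 25 26 27 28 29 30
G :  0  0  0  0  0  1  1  1  1  1  2  2  2  2  2  3  0  0  0  0  0  1  1  1  1  1  2  2  2  2  2

2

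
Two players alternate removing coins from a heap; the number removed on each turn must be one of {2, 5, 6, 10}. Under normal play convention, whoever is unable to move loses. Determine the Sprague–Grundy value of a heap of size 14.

G(0) = 0
G(1) = mex{} = 0
G(2) = mex{0} = 1
G(3) = mex{0} = 1
G(4) = mex{1} = 0
G(5) = mex{1,0} = 2
G(6) = mex{0,0,0} = 1
G(7) = mex{2,1,0} = 3
G(8) = mex{1,1,1} = 0
G(9) = mex{3,0,1} = 2
G(10) = mex{0,2,0,0} = 1
G(11) = mex{2,1,2,0} = 3
G(12) = mex{1,3,1,1} = 0
G(13) = mex{3,0,3,1} = 2
G(14) = mex{0,2,0,0} = 1

1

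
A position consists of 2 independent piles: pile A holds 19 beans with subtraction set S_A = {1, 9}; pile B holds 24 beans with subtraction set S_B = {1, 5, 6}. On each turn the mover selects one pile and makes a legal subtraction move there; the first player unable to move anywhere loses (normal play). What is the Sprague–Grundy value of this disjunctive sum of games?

1

Pile A, S = {1, 9}:
G(0) = 0
G(1) = mex{0} = 1
G(2) = mex{1} = 0
G(3) = mex{0} = 1
G(4) = mex{1} = 0
G(5) = mex{0} = 1
G(6) = mex{1} = 0
G(7) = mex{0} = 1
G(8) = mex{1} = 0
G(9) = mex{0,0} = 1
G(10) = mex{1,1} = 0
G(11) = mex{0,0} = 1
G(12) = mex{1,1} = 0
G(13) = mex{0,0} = 1
G(14) = mex{1,1} = 0
G(15) = mex{0,0} = 1
G(16) = mex{1,1} = 0
G(17) = mex{0,0} = 1
G(18) = mex{1,1} = 0
G(19) = mex{0,0} = 1
G_A(19) = 1.
Pile B, S = {1, 5, 6}:
G(0) = 0
G(1) = mex{0} = 1
G(2) = mex{1} = 0
G(3) = mex{0} = 1
G(4) = mex{1} = 0
G(5) = mex{0,0} = 1
G(6) = mex{1,1,0} = 2
G(7) = mex{2,0,1} = 3
G(8) = mex{3,1,0} = 2
G(9) = mex{2,0,1} = 3
G(10) = mex{3,1,0} = 2
G(11) = mex{2,2,1} = 0
G(12) = mex{0,3,2} = 1
G(13) = mex{1,2,3} = 0
G(14) = mex{0,3,2} = 1
G(15) = mex{1,2,3} = 0
G(16) = mex{0,0,2} = 1
G(17) = mex{1,1,0} = 2
G(18) = mex{2,0,1} = 3
G(19) = mex{3,1,0} = 2
G(20) = mex{2,0,1} = 3
G(21) = mex{3,1,0} = 2
G(22) = mex{2,2,1} = 0
G(23) = mex{0,3,2} = 1
G(24) = mex{1,2,3} = 0
G_B(24) = 0.
Combined Grundy value = 1 ⊕ 0 = 1.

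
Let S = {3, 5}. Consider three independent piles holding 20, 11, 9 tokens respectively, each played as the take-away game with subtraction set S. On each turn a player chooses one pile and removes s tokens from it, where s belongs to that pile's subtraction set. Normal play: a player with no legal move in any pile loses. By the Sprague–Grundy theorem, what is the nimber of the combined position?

All piles use S = {3, 5}:
n :  0  1  2  3  4  5  6  7  8  9 10 11 12 13 14 15 16 17 18 19 20
G :  0  0  0  1  1  1  2  2  0  0  0  1  1  1  2  2  0  0  0  1  1
Pile A: G(20) = 1.
Pile B: G(11) = 1.
Pile C: G(9) = 0.
Combined Grundy value = 1 ⊕ 1 ⊕ 0 = 0.

0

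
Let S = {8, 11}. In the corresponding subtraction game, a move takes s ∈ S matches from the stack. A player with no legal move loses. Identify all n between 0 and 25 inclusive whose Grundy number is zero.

G(0) = 0
G(1) = mex{} = 0
G(2) = mex{} = 0
G(3) = mex{} = 0
G(4) = mex{} = 0
G(5) = mex{} = 0
G(6) = mex{} = 0
G(7) = mex{} = 0
G(8) = mex{0} = 1
G(9) = mex{0} = 1
G(10) = mex{0} = 1
G(11) = mex{0,0} = 1
G(12) = mex{0,0} = 1
G(13) = mex{0,0} = 1
G(14) = mex{0,0} = 1
G(15) = mex{0,0} = 1
G(16) = mex{1,0} = 2
G(17) = mex{1,0} = 2
G(18) = mex{1,0} = 2
G(19) = mex{1,1} = 0
G(20) = mex{1,1} = 0
G(21) = mex{1,1} = 0
G(22) = mex{1,1} = 0
G(23) = mex{1,1} = 0
G(24) = mex{2,1} = 0
G(25) = mex{2,1} = 0
P-positions are exactly the n with G(n) = 0.

0, 1, 2, 3, 4, 5, 6, 7, 19, 20, 21, 22, 23, 24, 25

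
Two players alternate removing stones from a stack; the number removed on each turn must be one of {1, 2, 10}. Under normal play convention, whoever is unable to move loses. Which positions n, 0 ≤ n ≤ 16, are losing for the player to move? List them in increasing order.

0, 3, 6, 9, 12, 15

n :  0  1  2  3  4  5  6  7  8  9 10 11 12 13 14 15 16
G :  0  1  2  0  1  2  0  1  2  0  1  2  0  1  2  0  1
P-positions are exactly the n with G(n) = 0.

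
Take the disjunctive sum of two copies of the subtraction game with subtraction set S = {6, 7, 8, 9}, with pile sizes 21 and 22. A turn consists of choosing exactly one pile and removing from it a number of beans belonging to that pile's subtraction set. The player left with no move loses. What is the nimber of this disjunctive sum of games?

0

All piles use S = {6, 7, 8, 9}:
n :  0  1  2  3  4  5  6  7  8  9 10 11 12 13 14 15 16 17 18 19 20 21 22
G :  0  0  0  0  0  0  1  1  1  1  1  1  2  2  2  0  0  0  0  0  0  1  1
Pile A: G(21) = 1.
Pile B: G(22) = 1.
Combined Grundy value = 1 ⊕ 1 = 0.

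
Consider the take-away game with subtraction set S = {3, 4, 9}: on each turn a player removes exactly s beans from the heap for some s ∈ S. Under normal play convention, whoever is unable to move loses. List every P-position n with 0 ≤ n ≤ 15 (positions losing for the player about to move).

0, 1, 2, 7, 8, 13, 14, 15

G(0) = 0
G(1) = mex{} = 0
G(2) = mex{} = 0
G(3) = mex{0} = 1
G(4) = mex{0,0} = 1
G(5) = mex{0,0} = 1
G(6) = mex{1,0} = 2
G(7) = mex{1,1} = 0
G(8) = mex{1,1} = 0
G(9) = mex{2,1,0} = 3
G(10) = mex{0,2,0} = 1
G(11) = mex{0,0,0} = 1
G(12) = mex{3,0,1} = 2
G(13) = mex{1,3,1} = 0
G(14) = mex{1,1,1} = 0
G(15) = mex{2,1,2} = 0
P-positions are exactly the n with G(n) = 0.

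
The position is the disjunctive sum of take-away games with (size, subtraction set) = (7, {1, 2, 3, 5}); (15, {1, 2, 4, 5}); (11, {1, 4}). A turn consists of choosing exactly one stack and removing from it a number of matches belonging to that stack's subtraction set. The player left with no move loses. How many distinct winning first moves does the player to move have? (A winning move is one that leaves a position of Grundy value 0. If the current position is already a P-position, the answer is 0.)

3

Stack A, S = {1, 2, 3, 5}:
n : 0 1 2 3 4 5 6 7
G : 0 1 2 3 0 1 2 3
G_A(7) = 3.
Stack B, S = {1, 2, 4, 5}:
G(0) = 0
G(1) = mex{0} = 1
G(2) = mex{1,0} = 2
G(3) = mex{2,1} = 0
G(4) = mex{0,2,0} = 1
G(5) = mex{1,0,1,0} = 2
G(6) = mex{2,1,2,1} = 0
G(7) = mex{0,2,0,2} = 1
G(8) = mex{1,0,1,0} = 2
G(9) = mex{2,1,2,1} = 0
G(10) = mex{0,2,0,2} = 1
G(11) = mex{1,0,1,0} = 2
G(12) = mex{2,1,2,1} = 0
G(13) = mex{0,2,0,2} = 1
G(14) = mex{1,0,1,0} = 2
G(15) = mex{2,1,2,1} = 0
G_B(15) = 0.
Stack C, S = {1, 4}:
n :  0  1  2  3  4  5  6  7  8  9 10 11
G :  0  1  0  1  2  0  1  0  1  2  0  1
G_C(11) = 1.
Combined Grundy value = 3 ⊕ 0 ⊕ 1 = 2.
A winning move leaves total XOR = 0, i.e. changes one component's Grundy value g to g ⊕ X where X is the current total.
Stack A: need g' = 3⊕2 = 1. Options: 7−1→G=2, 7−2→G=1, 7−3→G=0, 7−5→G=2. Hits: 1.
Stack B: need g' = 0⊕2 = 2. Options: 15−1→G=2, 15−2→G=1, 15−4→G=2, 15−5→G=1. Hits: 2.
Stack C: need g' = 1⊕2 = 3. Options: 11−1→G=0, 11−4→G=0. Hits: 0.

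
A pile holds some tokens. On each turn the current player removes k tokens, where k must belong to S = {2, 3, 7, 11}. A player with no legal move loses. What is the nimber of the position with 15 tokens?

0

G(0) = 0
G(1) = mex{} = 0
G(2) = mex{0} = 1
G(3) = mex{0,0} = 1
G(4) = mex{1,0} = 2
G(5) = mex{1,1} = 0
G(6) = mex{2,1} = 0
G(7) = mex{0,2,0} = 1
G(8) = mex{0,0,0} = 1
G(9) = mex{1,0,1} = 2
G(10) = mex{1,1,1} = 0
G(11) = mex{2,1,2,0} = 3
G(12) = mex{0,2,0,0} = 1
G(13) = mex{3,0,0,1} = 2
G(14) = mex{1,3,1,1} = 0
G(15) = mex{2,1,1,2} = 0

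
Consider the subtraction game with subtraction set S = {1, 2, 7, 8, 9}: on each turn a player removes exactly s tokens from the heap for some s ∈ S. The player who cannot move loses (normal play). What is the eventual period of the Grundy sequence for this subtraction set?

16

n :  0  1  2  3  4  5  6  7  8  9 10 11 12 13 14 15 16 17 18 19 20 21 22 23 24 25 26 27 28 29 30 31 32 33
G :  0  1  2  0  1  2  0  1  2  3  4  5  3  4  5  3  0  1  2  0  1  2  0  1  2  3  4  5  3  4  5  3  0  1
G(n+16) = G(n) holds for n = 0,…,8 (a full window of length max(S) = 9), so the sequence is purely periodic with period 16.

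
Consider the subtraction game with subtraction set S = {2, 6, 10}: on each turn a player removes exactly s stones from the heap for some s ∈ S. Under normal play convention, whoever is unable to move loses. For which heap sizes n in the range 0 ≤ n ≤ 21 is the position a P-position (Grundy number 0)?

0, 1, 4, 5, 8, 9, 12, 13, 16, 17, 20, 21

G(0) = 0
G(1) = mex{} = 0
G(2) = mex{0} = 1
G(3) = mex{0} = 1
G(4) = mex{1} = 0
G(5) = mex{1} = 0
G(6) = mex{0,0} = 1
G(7) = mex{0,0} = 1
G(8) = mex{1,1} = 0
G(9) = mex{1,1} = 0
G(10) = mex{0,0,0} = 1
G(11) = mex{0,0,0} = 1
G(12) = mex{1,1,1} = 0
G(13) = mex{1,1,1} = 0
G(14) = mex{0,0,0} = 1
G(15) = mex{0,0,0} = 1
G(16) = mex{1,1,1} = 0
G(17) = mex{1,1,1} = 0
G(18) = mex{0,0,0} = 1
G(19) = mex{0,0,0} = 1
G(20) = mex{1,1,1} = 0
G(21) = mex{1,1,1} = 0
P-positions are exactly the n with G(n) = 0.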